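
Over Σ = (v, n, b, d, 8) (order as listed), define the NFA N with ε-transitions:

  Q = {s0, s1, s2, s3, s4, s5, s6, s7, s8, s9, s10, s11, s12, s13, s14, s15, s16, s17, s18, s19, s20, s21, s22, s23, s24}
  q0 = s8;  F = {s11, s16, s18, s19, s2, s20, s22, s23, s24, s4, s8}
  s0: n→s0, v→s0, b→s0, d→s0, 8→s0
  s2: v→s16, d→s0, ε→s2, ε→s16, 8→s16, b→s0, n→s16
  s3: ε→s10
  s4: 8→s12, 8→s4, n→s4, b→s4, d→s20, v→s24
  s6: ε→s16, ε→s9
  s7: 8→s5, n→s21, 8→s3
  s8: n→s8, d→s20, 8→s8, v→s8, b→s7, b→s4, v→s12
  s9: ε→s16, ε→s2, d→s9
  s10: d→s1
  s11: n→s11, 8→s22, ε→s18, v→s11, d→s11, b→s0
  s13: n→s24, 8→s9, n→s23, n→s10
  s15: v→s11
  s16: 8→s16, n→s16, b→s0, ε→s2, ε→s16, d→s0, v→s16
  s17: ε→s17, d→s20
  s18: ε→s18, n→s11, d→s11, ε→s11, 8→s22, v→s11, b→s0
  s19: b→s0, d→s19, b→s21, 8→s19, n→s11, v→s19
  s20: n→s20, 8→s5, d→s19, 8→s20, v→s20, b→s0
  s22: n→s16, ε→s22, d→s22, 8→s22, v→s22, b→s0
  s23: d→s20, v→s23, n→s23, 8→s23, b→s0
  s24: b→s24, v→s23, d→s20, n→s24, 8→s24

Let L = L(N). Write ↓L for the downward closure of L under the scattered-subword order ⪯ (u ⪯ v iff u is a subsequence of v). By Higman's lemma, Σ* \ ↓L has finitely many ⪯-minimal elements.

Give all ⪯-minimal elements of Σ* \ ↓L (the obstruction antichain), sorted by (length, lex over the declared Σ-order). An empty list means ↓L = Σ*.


Antichain: [db, bvvb, ddn8nd].

|Q|=25, |F|=11, |δ|=90 (14 ε).
min D↑ (10 st, q0=0, F={4}): 0:v→0,n→0,b→1,d→2,8→0 1:v→3,n→1,b→1,d→2,8→1 2:v→2,n→2,b→4,d→5,8→2 3:v→6,n→3,b→3,d→2,8→3 4:v→4,n→4,b→4,d→4,8→4 5:v→5,n→7,b→4,d→5,8→5 6:v→6,n→6,b→4,d→2,8→6 7:v→7,n→7,b→4,d→7,8→8 8:v→8,n→9,b→4,d→8,8→8 9:v→9,n→9,b→4,d→4,8→9 (ε-aug+det+¬).
'db': N↓-sim [19, 11, 2] end={s0,s21} — reject; 2/2 del acc.
'bvvb': |S_i|=[19, 18, 12, 11, 2] end={s0,s21} ∉↓L; 4/4 single-dels accept.
'ddn8nd': run [19, 11, 8, 6, 4, 3, 1] end={s0} rej; 6/6 del acc.
3 obstructions.


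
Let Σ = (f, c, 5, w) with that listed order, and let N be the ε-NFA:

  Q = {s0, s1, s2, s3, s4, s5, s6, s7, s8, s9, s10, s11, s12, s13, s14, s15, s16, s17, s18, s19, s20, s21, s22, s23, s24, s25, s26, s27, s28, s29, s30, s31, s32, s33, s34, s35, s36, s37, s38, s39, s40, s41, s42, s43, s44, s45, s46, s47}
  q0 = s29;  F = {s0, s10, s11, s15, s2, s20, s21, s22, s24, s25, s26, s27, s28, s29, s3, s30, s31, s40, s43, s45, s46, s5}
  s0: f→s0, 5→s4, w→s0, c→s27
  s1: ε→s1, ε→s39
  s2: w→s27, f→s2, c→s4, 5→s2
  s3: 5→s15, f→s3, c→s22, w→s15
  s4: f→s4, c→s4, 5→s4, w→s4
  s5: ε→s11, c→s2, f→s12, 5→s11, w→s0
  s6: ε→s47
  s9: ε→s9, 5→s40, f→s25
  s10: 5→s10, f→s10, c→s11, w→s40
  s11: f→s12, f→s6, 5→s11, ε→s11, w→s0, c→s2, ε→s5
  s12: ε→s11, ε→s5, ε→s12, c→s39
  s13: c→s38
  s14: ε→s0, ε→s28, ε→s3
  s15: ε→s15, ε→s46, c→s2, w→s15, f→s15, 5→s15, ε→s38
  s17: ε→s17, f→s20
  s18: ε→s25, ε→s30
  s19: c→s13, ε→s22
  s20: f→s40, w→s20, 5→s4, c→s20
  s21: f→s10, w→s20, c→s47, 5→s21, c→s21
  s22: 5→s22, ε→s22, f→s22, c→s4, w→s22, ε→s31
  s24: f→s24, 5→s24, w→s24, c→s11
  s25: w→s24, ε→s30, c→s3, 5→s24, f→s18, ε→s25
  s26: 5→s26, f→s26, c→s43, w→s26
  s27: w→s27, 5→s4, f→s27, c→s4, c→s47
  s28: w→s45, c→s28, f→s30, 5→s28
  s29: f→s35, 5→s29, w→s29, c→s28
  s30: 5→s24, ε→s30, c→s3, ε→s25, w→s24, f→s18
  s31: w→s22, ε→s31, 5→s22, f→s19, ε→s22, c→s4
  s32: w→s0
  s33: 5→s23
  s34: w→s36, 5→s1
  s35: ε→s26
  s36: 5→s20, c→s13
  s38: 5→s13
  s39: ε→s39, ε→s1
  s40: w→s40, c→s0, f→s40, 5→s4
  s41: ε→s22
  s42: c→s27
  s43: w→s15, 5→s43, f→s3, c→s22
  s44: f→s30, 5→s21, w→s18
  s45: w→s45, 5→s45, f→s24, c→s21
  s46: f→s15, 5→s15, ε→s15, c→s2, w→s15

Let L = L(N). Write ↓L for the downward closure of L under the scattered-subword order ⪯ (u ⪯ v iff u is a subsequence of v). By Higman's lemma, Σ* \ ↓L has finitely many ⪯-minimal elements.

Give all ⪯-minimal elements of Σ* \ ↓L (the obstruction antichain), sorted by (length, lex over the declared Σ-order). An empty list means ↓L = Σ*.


A = [fccc, cwcw5, cf5cw5].

|Q|=48, |F|=22, |δ|=145 (33 ε).
min D↑ (19 st, q0=0, F={11}): 0:f→1,c→2,5→0,w→0 1:f→1,c→3,5→1,w→1 2:f→4,c→2,5→2,w→5 3:f→6,c→7,5→3,w→8 4:f→4,c→6,5→9,w→9 5:f→9,c→10,5→5,w→5 6:f→6,c→7,5→8,w→8 7:f→7,c→11,5→7,w→7 8:f→8,c→12,5→8,w→8 9:f→9,c→13,5→9,w→9 10:f→14,c→10,5→10,w→15 11:f→11,c→11,5→11,w→11 12:f→12,c→11,5→12,w→16 13:f→13,c→12,5→13,w→17 14:f→14,c→13,5→14,w→18 15:f→18,c→15,5→11,w→15 16:f→16,c→11,5→11,w→16 17:f→17,c→16,5→11,w→17 18:f→18,c→17,5→11,w→18 [Hopcroft].
'fccc': N↓-sim [33, 28, 20, 11, 4] end={s13,s38,s4,s47} rej; 4/4 deletions ∈↓L.
'cwcw5': run [33, 30, 24, 17, 6, 1] end={s4} rej; 5/5 single-dels accept.
'cf5cw5': run [33, 30, 25, 21, 13, 4, 1] end={s4} — reject; 6/6 deletions ∈↓L.
3 minimals (antichain).


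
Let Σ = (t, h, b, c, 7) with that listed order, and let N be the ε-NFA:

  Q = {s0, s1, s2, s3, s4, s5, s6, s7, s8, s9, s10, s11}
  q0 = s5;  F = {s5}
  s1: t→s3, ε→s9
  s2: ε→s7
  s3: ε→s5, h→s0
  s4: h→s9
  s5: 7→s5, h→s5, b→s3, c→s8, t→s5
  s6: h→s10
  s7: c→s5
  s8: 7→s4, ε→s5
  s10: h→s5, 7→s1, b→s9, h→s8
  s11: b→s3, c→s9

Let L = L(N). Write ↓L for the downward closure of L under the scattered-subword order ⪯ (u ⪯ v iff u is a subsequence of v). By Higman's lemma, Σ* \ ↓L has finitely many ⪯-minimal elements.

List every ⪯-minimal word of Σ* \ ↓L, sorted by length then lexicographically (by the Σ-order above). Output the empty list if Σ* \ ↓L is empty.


|Q|=12, |F|=1, |δ|=21 (4 ε).
min D↑ (1 st, q0=0, F={}): 0:t→0,h→0,b→0,c→0,7→0.
L(D↑) = ∅ ⇒ ↓L = Σ*.

Antichain: [].


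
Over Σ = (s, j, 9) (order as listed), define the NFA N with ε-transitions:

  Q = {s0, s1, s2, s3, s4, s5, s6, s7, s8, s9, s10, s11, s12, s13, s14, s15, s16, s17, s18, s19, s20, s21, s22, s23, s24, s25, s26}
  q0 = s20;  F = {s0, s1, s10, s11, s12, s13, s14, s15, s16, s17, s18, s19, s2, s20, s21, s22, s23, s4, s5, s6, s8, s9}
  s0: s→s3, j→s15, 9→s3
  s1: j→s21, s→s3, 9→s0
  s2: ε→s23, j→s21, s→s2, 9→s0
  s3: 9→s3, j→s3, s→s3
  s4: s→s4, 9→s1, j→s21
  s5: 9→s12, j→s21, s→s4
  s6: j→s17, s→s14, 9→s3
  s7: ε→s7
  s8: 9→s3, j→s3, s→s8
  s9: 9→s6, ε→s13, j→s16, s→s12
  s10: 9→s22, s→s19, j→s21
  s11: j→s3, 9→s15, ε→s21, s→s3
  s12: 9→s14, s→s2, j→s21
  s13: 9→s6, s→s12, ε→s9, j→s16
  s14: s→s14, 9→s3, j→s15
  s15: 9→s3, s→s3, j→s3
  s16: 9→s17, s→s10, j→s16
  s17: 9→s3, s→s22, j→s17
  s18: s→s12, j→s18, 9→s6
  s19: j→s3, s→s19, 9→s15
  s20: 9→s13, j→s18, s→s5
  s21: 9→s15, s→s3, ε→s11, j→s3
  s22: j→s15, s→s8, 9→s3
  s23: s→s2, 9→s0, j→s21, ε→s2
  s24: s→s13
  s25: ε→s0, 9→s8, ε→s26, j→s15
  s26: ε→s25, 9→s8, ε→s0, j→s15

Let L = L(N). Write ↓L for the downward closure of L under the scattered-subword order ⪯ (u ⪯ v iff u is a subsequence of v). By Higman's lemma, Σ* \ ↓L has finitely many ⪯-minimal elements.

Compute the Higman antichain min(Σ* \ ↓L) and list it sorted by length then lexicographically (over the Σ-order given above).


|Q|=27, |F|=22, |δ|=85 (11 ε).
min D↑ (20 st, q0=0, F={10}): 0:s→1,j→2,9→3 1:s→4,j→5,9→6 2:s→6,j→2,9→7 3:s→6,j→8,9→7 4:s→4,j→5,9→9 5:s→10,j→10,9→11 6:s→12,j→5,9→13 7:s→13,j→14,9→10 8:s→15,j→8,9→14 9:s→10,j→5,9→16 10:s→10,j→10,9→10 11:s→10,j→10,9→10 12:s→12,j→5,9→16 13:s→13,j→11,9→10 14:s→17,j→14,9→10 15:s→18,j→5,9→17 16:s→10,j→11,9→10 17:s→19,j→11,9→10 18:s→18,j→10,9→11 19:s→19,j→10,9→10.
'sjs': N↓-sim [23, 16, 4, 1] end={s3} ∉↓L; 3/3 single-dels accept.
'sjj': |S_i|=[23, 16, 4, 1] end={s3} ∉↓L; 3/3 single-dels accept.
'j99': |S_i|=[23, 17, 8, 1] end={s3} ∉↓L; 3/3 del acc.
'999': run [23, 19, 8, 1] end={s3} — reject; 3/3 del acc.
'ss9s': N↓-sim [23, 16, 12, 6, 1] end={s3} — reject; 4/4 single-dels accept.
'9jssj': |S_i|=[23, 19, 10, 8, 4, 1] end={s3} ∉↓L; 5/5 deletions ∈↓L.
6 minimals (antichain).

Antichain: [sjs, sjj, j99, 999, ss9s, 9jssj].


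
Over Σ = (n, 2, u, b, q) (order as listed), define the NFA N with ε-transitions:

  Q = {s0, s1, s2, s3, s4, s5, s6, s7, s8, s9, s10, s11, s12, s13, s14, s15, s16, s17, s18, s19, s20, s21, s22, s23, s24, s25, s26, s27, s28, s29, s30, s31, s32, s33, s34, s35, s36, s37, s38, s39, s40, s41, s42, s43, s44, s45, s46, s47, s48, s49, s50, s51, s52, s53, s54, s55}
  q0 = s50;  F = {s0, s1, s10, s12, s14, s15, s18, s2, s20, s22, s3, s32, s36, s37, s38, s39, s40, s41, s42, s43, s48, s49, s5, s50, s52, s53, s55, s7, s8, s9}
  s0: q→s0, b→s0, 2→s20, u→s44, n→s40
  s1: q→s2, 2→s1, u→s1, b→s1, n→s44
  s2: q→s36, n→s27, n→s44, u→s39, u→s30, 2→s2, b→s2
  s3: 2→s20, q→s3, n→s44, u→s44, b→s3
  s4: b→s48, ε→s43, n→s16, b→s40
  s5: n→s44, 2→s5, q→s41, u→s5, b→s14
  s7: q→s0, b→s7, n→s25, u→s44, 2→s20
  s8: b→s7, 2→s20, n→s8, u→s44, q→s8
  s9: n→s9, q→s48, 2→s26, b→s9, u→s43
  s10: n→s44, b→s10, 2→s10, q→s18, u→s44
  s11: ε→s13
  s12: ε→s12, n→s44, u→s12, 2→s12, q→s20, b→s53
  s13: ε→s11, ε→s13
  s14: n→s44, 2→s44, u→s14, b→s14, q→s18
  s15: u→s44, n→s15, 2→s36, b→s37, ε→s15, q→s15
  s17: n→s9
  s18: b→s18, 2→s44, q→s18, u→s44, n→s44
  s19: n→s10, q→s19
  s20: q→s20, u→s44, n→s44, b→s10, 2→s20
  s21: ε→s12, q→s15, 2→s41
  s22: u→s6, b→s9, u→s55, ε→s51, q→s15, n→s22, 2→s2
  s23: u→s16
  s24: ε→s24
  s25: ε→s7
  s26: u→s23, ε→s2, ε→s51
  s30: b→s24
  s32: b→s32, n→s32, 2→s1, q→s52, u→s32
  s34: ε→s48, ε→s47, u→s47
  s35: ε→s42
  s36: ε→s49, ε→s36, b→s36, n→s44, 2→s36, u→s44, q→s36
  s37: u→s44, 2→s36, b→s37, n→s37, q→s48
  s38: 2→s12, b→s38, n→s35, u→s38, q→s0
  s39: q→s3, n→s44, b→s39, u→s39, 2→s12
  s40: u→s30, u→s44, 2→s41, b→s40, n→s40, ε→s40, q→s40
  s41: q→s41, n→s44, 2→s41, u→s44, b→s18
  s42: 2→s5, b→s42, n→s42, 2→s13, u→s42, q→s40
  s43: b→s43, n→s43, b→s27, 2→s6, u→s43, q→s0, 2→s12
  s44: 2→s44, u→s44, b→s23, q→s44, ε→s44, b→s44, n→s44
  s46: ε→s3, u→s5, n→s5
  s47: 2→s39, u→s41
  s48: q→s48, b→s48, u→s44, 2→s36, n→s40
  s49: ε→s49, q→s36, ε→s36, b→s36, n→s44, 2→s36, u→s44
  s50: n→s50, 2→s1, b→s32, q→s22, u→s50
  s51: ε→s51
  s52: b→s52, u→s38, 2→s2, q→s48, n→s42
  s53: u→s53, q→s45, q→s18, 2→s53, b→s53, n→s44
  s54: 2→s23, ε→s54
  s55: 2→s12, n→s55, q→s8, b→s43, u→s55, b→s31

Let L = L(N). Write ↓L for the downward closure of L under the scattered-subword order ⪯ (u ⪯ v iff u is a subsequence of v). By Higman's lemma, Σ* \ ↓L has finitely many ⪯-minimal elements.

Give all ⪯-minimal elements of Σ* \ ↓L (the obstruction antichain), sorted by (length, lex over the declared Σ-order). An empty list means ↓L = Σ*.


Antichain: [2n, qqu, bqn2b2, qu2bq2].

|Q|=56, |F|=30, |δ|=206 (24 ε).
min D↑ (30 st, q0=0, F={4}): 0:n→0,2→1,u→0,b→2,q→3 1:n→4,2→1,u→1,b→1,q→5 2:n→2,2→1,u→2,b→2,q→6 3:n→3,2→5,u→7,b→8,q→9 4:n→4,2→4,u→4,b→4,q→4 5:n→4,2→5,u→10,b→5,q→11 6:n→12,2→5,u→13,b→6,q→14 7:n→7,2→15,u→7,b→16,q→17 8:n→8,2→5,u→16,b→8,q→14 9:n→9,2→11,u→4,b→18,q→9 10:n→4,2→15,u→10,b→10,q→19 11:n→4,2→11,u→4,b→11,q→11 12:n→12,2→20,u→12,b→12,q→21 13:n→12,2→15,u→13,b→13,q→22 14:n→21,2→11,u→4,b→14,q→14 15:n→4,2→15,u→15,b→23,q→24 16:n→16,2→15,u→16,b→16,q→22 17:n→17,2→24,u→4,b→25,q→17 18:n→18,2→11,u→4,b→18,q→14 19:n→4,2→24,u→4,b→19,q→19 20:n→4,2→20,u→20,b→26,q→27 21:n→21,2→27,u→4,b→21,q→21 22:n→21,2→24,u→4,b→22,q→22 23:n→4,2→23,u→23,b→23,q→28 24:n→4,2→24,u→4,b→29,q→24 25:n→25,2→24,u→4,b→25,q→22 26:n→4,2→4,u→26,b→26,q→28 27:n→4,2→27,u→4,b→28,q→27 28:n→4,2→4,u→4,b→28,q→28 29:n→4,2→29,u→4,b→29,q→28 (ε-aug+det+¬).
'2n': N↓-sim [45, 26, 4] end={s16,s23,s27,s44} rej; 2/2 single-dels accept.
'qqu': |S_i|=[45, 42, 21, 5] end={s16,s23,s24,s30,s44} — reject; 3/3 del acc.
'bqn2b2': |S_i|=[45, 40, 29, 15, 9, 5, 3] end={s16,s23,s44} ∉↓L; 6/6 deletions ∈↓L.
'qu2bq2': N↓-sim [45, 42, 31, 15, 8, 5, 3] end={s16,s23,s44} rej; 6/6 del acc.
4 obstructions.


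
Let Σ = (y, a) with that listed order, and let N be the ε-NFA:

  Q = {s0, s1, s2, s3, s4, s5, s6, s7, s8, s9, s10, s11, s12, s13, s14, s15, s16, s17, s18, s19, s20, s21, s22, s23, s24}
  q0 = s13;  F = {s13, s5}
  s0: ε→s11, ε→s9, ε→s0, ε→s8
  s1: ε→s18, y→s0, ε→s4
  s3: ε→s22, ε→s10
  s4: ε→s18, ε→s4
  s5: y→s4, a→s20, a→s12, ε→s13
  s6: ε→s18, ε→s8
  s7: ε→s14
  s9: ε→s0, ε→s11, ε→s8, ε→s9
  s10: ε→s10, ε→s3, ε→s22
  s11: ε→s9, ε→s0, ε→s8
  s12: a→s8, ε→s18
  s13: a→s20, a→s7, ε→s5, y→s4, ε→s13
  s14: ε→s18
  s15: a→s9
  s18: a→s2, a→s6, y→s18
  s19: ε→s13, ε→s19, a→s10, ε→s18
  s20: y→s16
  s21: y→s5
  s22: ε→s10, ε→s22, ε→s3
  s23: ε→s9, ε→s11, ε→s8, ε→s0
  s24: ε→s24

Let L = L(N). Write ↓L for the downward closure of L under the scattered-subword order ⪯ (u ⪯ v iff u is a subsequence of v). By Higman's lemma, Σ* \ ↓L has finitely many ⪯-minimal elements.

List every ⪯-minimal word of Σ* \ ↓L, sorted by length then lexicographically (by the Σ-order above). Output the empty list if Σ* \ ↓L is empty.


Antichain: [y, a].

|Q|=25, |F|=2, |δ|=54 (39 ε).
min D↑ (2 st, q0=0, F={1}): 0:y→1,a→1 1:y→1,a→1 [Hopcroft].
'y': |S_i|=[12, 6] end={s16,s18,s2,s4,s6,s8} — reject; 1/1 single-dels accept.
'a': N↓-sim [12, 9] end={s12,s14,s16,s18,s2,s20,s6,s7,s8} rej; 1/1 single-dels accept.
2 words, ⪯-incomp.


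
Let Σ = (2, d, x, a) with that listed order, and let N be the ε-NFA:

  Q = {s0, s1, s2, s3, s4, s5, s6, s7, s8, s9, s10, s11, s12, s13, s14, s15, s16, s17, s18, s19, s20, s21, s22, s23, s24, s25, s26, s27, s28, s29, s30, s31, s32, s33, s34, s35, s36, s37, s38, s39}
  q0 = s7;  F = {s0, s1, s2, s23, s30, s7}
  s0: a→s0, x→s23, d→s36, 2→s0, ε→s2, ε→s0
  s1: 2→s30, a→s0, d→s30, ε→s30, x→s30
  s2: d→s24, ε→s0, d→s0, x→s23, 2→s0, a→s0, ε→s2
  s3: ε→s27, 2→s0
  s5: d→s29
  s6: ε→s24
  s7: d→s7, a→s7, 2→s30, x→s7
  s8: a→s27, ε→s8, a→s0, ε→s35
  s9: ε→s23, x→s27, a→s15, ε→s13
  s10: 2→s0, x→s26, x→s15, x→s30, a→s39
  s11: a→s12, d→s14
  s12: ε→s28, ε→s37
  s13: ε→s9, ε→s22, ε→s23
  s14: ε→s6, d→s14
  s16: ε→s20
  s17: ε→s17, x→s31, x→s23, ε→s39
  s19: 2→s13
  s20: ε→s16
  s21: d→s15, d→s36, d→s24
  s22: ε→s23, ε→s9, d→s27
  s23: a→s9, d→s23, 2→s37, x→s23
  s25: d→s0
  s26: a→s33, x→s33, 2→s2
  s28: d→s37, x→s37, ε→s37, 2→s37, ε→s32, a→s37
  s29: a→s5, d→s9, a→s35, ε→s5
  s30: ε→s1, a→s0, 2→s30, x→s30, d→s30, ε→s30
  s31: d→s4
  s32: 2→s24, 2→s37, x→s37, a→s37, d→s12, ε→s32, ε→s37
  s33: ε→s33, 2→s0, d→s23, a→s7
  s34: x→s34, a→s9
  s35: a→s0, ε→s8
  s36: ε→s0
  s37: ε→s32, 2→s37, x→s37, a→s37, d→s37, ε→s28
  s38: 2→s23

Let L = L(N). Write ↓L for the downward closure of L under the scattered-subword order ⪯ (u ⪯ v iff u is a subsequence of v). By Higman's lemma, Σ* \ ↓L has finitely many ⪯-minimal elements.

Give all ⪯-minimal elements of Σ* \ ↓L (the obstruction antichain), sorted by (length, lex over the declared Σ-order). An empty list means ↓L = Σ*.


|Q|=40, |F|=6, |δ|=109 (35 ε).
min D↑ (5 st, q0=0, F={4}): 0:2→1,d→0,x→0,a→0 1:2→1,d→1,x→1,a→2 2:2→2,d→2,x→3,a→2 3:2→4,d→3,x→3,a→3 4:2→4,d→4,x→4,a→4 [Hopcroft].
'2ax2': run [17, 16, 14, 11, 5] end={s12,s24,s28,s32,s37} — reject; 4/4 del acc.
1 minimals (antichain).

min(Σ*\↓L) = [2ax2].


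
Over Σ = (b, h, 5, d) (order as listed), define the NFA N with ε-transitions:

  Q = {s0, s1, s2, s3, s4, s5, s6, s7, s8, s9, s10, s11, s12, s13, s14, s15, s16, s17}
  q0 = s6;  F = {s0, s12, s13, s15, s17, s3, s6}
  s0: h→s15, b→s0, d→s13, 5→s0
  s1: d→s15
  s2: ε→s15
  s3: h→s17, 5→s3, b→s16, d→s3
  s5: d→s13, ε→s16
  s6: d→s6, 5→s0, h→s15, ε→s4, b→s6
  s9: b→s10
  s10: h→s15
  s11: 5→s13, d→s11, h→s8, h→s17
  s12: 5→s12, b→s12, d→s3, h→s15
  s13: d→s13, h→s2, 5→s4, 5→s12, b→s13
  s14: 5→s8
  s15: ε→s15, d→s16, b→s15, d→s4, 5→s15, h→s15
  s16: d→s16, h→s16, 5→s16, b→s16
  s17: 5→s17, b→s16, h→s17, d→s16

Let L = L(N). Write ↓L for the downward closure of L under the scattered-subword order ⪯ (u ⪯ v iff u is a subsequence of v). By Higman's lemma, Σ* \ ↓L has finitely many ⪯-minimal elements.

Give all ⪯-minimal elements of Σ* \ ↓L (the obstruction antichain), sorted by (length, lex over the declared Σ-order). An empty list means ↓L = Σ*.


|Q|=18, |F|=7, |δ|=47 (4 ε).
min D↑ (8 st, q0=0, F={3}): 0:b→0,h→1,5→2,d→0 1:b→1,h→1,5→1,d→3 2:b→2,h→1,5→2,d→4 3:b→3,h→3,5→3,d→3 4:b→4,h→1,5→5,d→4 5:b→5,h→1,5→5,d→6 6:b→3,h→7,5→6,d→6 7:b→3,h→7,5→7,d→3 (ε-aug+det+¬).
'hd': |S_i|=[10, 5, 2] end={s16,s4} — reject; 2/2 single-dels accept.
'5d5db': N↓-sim [10, 9, 8, 6, 4, 1] end={s16} rej; 5/5 single-dels accept.
2 words, ⪯-incomp.

A = [hd, 5d5db].


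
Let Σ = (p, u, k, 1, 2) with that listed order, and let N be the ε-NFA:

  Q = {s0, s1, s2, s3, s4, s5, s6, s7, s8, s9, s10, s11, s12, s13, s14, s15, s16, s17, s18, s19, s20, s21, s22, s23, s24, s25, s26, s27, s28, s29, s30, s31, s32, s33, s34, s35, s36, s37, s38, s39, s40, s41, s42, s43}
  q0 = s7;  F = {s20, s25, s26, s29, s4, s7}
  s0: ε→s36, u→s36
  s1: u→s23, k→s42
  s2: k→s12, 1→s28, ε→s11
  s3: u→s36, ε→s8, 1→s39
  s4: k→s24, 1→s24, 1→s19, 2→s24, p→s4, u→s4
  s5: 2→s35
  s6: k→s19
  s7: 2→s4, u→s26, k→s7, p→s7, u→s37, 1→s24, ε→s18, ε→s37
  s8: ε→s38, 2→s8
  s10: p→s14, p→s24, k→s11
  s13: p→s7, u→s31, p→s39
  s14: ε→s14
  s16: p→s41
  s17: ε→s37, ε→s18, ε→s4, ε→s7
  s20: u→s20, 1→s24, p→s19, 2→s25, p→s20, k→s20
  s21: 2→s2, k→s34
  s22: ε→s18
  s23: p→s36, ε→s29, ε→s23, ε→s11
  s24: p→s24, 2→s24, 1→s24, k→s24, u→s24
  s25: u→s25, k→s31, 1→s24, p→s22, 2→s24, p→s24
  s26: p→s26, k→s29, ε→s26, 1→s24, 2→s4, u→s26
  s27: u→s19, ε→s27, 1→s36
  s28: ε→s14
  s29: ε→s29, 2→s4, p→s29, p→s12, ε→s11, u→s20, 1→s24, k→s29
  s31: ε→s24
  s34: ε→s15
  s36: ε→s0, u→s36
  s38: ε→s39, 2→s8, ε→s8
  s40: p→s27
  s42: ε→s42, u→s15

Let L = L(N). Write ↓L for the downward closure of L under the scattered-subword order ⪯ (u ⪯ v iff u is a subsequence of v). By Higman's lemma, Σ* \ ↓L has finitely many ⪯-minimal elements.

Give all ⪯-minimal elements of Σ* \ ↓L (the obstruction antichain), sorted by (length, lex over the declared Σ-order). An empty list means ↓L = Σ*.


A = [1, 2k, 22, uku2p].

|Q|=44, |F|=6, |δ|=92 (26 ε).
min D↑ (7 st, q0=0, F={2}): 0:p→0,u→1,k→0,1→2,2→3 1:p→1,u→1,k→4,1→2,2→3 2:p→2,u→2,k→2,1→2,2→2 3:p→3,u→3,k→2,1→2,2→2 4:p→4,u→5,k→4,1→2,2→3 5:p→5,u→5,k→5,1→2,2→6 6:p→2,u→6,k→2,1→2,2→2 [Hopcroft].
'1': N↓-sim [14, 2] end={s19,s24} — reject; 1/1 deletions ∈↓L.
'2k': |S_i|=[14, 7, 2] end={s24,s31} — reject; 2/2 del acc.
'22': |S_i|=[14, 7, 1] end={s24} rej; 2/2 deletions ∈↓L.
'uku2p': run [14, 13, 11, 8, 5, 3] end={s18,s22,s24} rej; 5/5 deletions ∈↓L.
4 words, ⪯-incomp.


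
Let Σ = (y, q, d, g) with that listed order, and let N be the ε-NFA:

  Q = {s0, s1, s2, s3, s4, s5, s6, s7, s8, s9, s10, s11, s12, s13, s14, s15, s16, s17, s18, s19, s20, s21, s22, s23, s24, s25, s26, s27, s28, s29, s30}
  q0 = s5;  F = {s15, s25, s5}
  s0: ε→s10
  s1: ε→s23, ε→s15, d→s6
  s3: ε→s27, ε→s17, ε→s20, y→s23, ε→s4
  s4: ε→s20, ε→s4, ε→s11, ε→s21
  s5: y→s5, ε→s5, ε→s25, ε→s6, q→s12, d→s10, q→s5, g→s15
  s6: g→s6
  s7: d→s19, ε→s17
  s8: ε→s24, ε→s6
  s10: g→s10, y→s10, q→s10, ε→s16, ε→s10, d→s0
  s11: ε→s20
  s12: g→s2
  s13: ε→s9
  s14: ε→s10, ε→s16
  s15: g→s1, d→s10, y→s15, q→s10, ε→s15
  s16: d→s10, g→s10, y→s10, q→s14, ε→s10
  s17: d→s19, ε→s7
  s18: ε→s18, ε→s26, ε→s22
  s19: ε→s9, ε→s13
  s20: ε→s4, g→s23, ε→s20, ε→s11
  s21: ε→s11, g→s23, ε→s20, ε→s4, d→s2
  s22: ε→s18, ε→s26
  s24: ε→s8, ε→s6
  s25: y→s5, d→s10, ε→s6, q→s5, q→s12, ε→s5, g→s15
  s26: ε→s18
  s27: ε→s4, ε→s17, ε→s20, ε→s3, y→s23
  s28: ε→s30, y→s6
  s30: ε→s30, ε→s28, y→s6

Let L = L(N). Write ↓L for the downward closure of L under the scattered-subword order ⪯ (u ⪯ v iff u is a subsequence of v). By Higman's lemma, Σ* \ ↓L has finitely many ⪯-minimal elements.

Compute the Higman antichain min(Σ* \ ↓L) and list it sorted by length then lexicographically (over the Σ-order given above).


|Q|=31, |F|=3, |δ|=85 (51 ε).
min D↑ (3 st, q0=0, F={1}): 0:y→0,q→0,d→1,g→2 1:y→1,q→1,d→1,g→1 2:y→2,q→1,d→1,g→2.
'd': run [12, 5] end={s0,s10,s14,s16,s6} rej; 1/1 deletions ∈↓L.
'gq': run [12, 9, 4] end={s0,s10,s14,s16} ∉↓L; 2/2 single-dels accept.
2 obstructions.

min(Σ*\↓L) = [d, gq].


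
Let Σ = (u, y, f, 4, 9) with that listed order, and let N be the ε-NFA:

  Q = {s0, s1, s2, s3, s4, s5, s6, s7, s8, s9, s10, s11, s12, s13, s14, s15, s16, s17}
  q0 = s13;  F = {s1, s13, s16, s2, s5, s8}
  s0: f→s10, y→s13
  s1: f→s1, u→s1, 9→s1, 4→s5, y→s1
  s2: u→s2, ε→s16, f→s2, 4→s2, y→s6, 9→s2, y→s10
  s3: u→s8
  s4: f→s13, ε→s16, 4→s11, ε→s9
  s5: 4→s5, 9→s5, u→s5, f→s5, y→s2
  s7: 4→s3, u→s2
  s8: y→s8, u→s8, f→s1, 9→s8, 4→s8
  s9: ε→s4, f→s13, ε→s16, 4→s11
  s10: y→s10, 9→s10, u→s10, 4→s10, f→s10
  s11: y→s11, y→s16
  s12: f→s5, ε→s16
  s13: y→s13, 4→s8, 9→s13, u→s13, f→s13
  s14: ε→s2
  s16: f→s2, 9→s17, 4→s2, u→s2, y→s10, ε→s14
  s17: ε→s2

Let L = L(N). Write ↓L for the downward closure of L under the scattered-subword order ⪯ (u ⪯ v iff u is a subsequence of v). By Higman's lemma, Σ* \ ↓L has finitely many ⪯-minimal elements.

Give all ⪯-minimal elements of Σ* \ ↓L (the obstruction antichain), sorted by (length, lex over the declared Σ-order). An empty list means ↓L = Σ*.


|Q|=18, |F|=6, |δ|=57 (9 ε).
min D↑ (6 st, q0=0, F={5}): 0:u→0,y→0,f→0,4→1,9→0 1:u→1,y→1,f→2,4→1,9→1 2:u→2,y→2,f→2,4→3,9→2 3:u→3,y→4,f→3,4→3,9→3 4:u→4,y→5,f→4,4→4,9→4 5:u→5,y→5,f→5,4→5,9→5.
'4f4yy': run [10, 9, 8, 7, 6, 2] end={s10,s6} — reject; 5/5 deletions ∈↓L.
1 minimals (antichain).

min(Σ*\↓L) = [4f4yy].


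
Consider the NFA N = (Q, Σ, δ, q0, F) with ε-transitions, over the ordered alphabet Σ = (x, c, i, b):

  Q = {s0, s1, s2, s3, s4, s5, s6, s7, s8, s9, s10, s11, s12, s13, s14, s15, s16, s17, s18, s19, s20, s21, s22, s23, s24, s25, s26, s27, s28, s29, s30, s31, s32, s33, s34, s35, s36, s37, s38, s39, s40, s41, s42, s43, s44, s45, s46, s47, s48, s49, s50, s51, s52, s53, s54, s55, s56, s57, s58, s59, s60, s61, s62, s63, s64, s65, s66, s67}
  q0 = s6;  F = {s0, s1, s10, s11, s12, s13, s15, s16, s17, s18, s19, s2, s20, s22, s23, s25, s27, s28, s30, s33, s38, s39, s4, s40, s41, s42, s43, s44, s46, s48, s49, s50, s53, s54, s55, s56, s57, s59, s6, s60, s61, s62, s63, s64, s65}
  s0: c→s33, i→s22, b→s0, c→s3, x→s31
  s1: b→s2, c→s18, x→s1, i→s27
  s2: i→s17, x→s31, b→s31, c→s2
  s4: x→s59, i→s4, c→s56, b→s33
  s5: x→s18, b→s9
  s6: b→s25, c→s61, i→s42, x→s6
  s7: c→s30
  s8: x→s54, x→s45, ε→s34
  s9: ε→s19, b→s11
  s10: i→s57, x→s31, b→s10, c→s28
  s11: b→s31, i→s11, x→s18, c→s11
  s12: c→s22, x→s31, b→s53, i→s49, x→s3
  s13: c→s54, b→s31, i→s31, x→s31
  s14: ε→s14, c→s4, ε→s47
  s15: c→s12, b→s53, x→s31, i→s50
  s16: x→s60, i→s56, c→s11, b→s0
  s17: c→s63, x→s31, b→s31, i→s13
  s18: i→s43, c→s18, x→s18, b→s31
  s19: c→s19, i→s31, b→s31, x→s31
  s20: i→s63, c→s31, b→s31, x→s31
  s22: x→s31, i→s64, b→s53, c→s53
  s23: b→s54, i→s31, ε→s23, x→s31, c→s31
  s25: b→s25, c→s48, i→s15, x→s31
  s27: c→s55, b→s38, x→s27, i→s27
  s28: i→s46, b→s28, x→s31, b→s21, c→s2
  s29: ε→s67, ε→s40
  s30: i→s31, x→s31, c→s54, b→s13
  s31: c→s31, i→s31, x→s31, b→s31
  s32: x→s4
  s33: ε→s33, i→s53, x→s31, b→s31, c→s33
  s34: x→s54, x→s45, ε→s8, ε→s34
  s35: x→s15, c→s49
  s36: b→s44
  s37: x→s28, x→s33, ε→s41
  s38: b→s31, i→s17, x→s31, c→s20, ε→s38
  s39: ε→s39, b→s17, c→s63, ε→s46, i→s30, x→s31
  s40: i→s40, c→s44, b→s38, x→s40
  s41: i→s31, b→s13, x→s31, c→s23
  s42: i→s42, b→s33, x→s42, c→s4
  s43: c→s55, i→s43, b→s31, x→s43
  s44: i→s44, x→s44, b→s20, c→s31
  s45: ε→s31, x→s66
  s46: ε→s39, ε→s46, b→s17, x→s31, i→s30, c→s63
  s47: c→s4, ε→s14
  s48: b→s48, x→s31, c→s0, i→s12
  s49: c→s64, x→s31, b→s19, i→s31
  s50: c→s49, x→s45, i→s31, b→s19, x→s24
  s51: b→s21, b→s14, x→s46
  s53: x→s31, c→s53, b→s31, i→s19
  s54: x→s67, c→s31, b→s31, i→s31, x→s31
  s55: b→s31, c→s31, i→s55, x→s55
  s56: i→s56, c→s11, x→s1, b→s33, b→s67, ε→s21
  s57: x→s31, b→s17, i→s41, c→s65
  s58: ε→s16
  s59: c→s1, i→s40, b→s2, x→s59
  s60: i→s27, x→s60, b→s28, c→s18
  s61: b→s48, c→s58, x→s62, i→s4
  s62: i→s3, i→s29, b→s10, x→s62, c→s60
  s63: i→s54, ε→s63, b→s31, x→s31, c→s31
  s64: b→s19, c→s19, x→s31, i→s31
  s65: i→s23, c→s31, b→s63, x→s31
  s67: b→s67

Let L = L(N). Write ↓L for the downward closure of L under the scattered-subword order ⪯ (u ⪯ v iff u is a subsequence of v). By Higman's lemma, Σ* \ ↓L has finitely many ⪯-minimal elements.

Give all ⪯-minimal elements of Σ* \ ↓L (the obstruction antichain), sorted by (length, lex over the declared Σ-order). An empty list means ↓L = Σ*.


Antichain: [bx, ibb, cccb, biii, cxicc].

|Q|=68, |F|=45, |δ|=233 (21 ε).
min D↑ (45 st, q0=0, F={9}): 0:x→0,c→1,i→2,b→3 1:x→4,c→5,i→6,b→7 2:x→2,c→6,i→2,b→8 3:x→9,c→7,i→10,b→3 4:x→4,c→11,i→12,b→13 5:x→11,c→14,i→15,b→16 6:x→17,c→15,i→6,b→8 7:x→9,c→16,i→18,b→7 8:x→9,c→8,i→19,b→9 9:x→9,c→9,i→9,b→9 10:x→9,c→18,i→20,b→19 11:x→11,c→21,i→22,b→23 12:x→12,c→24,i→12,b→25 13:x→9,c→23,i→26,b→13 14:x→21,c→14,i→14,b→9 15:x→27,c→14,i→15,b→8 16:x→9,c→8,i→28,b→16 17:x→17,c→27,i→12,b→29 18:x→9,c→28,i→30,b→19 19:x→9,c→19,i→31,b→9 20:x→9,c→30,i→9,b→31 21:x→21,c→21,i→32,b→9 22:x→22,c→33,i→22,b→25 23:x→9,c→29,i→34,b→23 24:x→24,c→9,i→24,b→35 25:x→9,c→35,i→36,b→9 26:x→9,c→37,i→38,b→36 27:x→27,c→21,i→22,b→29 28:x→9,c→19,i→39,b→19 29:x→9,c→29,i→36,b→9 30:x→9,c→39,i→9,b→31 31:x→9,c→31,i→9,b→9 32:x→32,c→33,i→32,b→9 33:x→33,c→9,i→33,b→9 34:x→9,c→40,i→41,b→36 35:x→9,c→9,i→40,b→9 36:x→9,c→40,i→42,b→9 37:x→9,c→9,i→43,b→40 38:x→9,c→43,i→9,b→42 39:x→9,c→31,i→9,b→31 40:x→9,c→9,i→44,b→9 41:x→9,c→44,i→9,b→42 42:x→9,c→44,i→9,b→9 43:x→9,c→9,i→9,b→44 44:x→9,c→9,i→9,b→9.
'bx': |S_i|=[54, 35, 6] end={s24,s3,s31,s45,s66,s67} ∉↓L; 2/2 single-dels accept.
'ibb': N↓-sim [54, 43, 12, 2] end={s31,s67} ∉↓L; 3/3 del acc.
'cccb': N↓-sim [54, 46, 34, 16, 2] end={s31,s67} rej; 4/4 del acc.
'biii': run [54, 35, 25, 14, 1] end={s31} — reject; 4/4 single-dels accept.
'cxicc': run [54, 46, 31, 22, 9, 1] end={s31} — reject; 5/5 del acc.
5 words, ⪯-incomp.


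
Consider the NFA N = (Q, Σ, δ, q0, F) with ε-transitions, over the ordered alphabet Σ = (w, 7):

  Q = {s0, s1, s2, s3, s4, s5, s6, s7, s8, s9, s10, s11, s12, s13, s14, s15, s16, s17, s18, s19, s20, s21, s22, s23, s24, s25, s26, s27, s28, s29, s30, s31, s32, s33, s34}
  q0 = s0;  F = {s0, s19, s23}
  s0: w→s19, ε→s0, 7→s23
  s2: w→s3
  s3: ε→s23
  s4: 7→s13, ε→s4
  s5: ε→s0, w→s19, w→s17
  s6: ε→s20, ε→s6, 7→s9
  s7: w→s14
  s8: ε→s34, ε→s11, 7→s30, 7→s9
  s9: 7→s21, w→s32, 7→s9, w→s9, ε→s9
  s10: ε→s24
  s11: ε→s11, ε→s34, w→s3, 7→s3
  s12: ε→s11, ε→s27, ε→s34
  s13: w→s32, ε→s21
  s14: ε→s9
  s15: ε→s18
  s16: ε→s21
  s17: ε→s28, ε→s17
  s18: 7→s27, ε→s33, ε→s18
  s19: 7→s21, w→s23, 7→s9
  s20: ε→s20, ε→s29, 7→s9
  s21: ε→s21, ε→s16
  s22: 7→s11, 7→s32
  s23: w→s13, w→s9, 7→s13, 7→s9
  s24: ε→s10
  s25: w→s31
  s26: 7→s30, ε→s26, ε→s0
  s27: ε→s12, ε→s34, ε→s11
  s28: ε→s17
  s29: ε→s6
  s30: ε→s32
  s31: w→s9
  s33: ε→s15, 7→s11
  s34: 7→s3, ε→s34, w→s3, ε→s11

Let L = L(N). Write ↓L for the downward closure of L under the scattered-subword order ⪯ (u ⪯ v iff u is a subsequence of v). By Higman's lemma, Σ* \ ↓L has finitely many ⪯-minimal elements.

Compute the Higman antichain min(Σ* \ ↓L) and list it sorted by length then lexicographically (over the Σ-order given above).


|Q|=35, |F|=3, |δ|=73 (39 ε).
min D↑ (4 st, q0=0, F={3}): 0:w→1,7→2 1:w→2,7→3 2:w→3,7→3 3:w→3,7→3 [Hopcroft].
'w7': N↓-sim [8, 7, 5] end={s13,s16,s21,s32,s9} rej; 2/2 del acc.
'7w': |S_i|=[8, 6, 5] end={s13,s16,s21,s32,s9} rej; 2/2 single-dels accept.
'77': N↓-sim [8, 6, 5] end={s13,s16,s21,s32,s9} rej; 2/2 deletions ∈↓L.
'www': run [8, 7, 6, 5] end={s13,s16,s21,s32,s9} — reject; 3/3 deletions ∈↓L.
4 obstructions.

A = [w7, 7w, 77, www].


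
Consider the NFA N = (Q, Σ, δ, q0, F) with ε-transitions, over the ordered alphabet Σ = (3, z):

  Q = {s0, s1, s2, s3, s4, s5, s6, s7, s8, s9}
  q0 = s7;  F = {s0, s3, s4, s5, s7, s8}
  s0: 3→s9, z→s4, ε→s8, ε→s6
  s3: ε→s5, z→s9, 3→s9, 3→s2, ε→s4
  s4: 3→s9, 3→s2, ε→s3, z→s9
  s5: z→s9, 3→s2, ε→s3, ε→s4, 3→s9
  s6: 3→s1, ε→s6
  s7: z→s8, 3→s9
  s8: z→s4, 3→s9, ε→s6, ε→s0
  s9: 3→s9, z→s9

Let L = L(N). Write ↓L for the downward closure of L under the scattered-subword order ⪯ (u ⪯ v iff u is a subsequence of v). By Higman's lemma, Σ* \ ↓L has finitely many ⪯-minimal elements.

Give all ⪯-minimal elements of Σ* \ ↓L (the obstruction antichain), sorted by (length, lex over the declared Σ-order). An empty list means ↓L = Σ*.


|Q|=10, |F|=6, |δ|=28 (10 ε).
min D↑ (4 st, q0=0, F={1}): 0:3→1,z→2 1:3→1,z→1 2:3→1,z→3 3:3→1,z→1 (ε-aug+det+¬).
'3': |S_i|=[10, 3] end={s1,s2,s9} — reject; 1/1 single-dels accept.
'zzz': run [10, 9, 5, 1] end={s9} ∉↓L; 3/3 single-dels accept.
2 minimals (antichain).

A = [3, zzz].


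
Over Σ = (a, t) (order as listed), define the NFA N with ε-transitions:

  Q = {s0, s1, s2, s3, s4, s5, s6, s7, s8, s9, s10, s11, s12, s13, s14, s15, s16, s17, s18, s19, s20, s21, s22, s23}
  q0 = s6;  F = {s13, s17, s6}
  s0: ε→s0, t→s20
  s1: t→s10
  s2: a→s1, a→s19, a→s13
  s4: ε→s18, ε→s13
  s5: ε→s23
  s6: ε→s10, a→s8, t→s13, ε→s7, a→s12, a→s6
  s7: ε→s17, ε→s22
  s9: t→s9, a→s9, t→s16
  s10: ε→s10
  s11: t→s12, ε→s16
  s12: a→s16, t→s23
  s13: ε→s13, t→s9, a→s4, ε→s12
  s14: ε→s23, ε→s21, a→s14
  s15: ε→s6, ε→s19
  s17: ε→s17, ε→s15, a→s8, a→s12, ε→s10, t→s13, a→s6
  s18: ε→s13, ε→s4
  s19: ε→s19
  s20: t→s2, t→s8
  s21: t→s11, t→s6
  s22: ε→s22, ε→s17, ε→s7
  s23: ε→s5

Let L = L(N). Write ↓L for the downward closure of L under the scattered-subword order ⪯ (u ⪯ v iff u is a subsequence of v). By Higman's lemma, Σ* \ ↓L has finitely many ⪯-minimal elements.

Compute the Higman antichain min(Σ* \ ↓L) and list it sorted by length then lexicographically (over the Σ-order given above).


|Q|=24, |F|=3, |δ|=52 (26 ε).
min D↑ (3 st, q0=0, F={2}): 0:a→0,t→1 1:a→1,t→2 2:a→2,t→2.
'tt': N↓-sim [16, 8, 4] end={s16,s23,s5,s9} — reject; 2/2 del acc.
1 words, ⪯-incomp.

Antichain: [tt].


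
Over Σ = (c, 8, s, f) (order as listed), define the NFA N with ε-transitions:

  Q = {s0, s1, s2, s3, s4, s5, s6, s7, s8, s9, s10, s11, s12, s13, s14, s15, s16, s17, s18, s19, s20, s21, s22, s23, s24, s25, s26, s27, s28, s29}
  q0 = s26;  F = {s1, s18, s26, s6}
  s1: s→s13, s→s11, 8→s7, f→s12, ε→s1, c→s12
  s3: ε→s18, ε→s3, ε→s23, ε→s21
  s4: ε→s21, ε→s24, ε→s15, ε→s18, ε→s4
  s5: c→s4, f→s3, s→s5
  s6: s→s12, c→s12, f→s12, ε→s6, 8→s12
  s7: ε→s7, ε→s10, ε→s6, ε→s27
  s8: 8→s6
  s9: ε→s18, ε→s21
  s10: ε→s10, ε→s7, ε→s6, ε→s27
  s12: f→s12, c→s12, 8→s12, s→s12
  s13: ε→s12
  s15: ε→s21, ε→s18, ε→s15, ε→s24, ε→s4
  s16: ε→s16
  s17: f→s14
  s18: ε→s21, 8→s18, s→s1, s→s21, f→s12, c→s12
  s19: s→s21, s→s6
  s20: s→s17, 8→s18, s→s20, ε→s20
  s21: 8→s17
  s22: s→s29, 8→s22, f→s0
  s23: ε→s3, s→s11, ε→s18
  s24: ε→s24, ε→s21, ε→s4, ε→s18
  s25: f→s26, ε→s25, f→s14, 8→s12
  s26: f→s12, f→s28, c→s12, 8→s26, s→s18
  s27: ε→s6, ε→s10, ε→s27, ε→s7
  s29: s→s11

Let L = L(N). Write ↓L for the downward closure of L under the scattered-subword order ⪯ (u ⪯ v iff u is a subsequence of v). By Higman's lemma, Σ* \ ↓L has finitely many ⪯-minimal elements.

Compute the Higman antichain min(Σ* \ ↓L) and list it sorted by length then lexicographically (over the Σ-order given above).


|Q|=30, |F|=4, |δ|=83 (41 ε).
min D↑ (5 st, q0=0, F={1}): 0:c→1,8→0,s→2,f→1 1:c→1,8→1,s→1,f→1 2:c→1,8→2,s→3,f→1 3:c→1,8→4,s→1,f→1 4:c→1,8→1,s→1,f→1 [Hopcroft].
'c': |S_i|=[14, 1] end={s12} — reject; 1/1 single-dels accept.
'f': N↓-sim [14, 3] end={s12,s14,s28} — reject; 1/1 single-dels accept.
'sss': run [14, 12, 11, 3] end={s11,s12,s13} ∉↓L; 3/3 deletions ∈↓L.
'ss88': N↓-sim [14, 12, 11, 7, 1] end={s12} ∉↓L; 4/4 single-dels accept.
4 obstructions.

A = [c, f, sss, ss88].


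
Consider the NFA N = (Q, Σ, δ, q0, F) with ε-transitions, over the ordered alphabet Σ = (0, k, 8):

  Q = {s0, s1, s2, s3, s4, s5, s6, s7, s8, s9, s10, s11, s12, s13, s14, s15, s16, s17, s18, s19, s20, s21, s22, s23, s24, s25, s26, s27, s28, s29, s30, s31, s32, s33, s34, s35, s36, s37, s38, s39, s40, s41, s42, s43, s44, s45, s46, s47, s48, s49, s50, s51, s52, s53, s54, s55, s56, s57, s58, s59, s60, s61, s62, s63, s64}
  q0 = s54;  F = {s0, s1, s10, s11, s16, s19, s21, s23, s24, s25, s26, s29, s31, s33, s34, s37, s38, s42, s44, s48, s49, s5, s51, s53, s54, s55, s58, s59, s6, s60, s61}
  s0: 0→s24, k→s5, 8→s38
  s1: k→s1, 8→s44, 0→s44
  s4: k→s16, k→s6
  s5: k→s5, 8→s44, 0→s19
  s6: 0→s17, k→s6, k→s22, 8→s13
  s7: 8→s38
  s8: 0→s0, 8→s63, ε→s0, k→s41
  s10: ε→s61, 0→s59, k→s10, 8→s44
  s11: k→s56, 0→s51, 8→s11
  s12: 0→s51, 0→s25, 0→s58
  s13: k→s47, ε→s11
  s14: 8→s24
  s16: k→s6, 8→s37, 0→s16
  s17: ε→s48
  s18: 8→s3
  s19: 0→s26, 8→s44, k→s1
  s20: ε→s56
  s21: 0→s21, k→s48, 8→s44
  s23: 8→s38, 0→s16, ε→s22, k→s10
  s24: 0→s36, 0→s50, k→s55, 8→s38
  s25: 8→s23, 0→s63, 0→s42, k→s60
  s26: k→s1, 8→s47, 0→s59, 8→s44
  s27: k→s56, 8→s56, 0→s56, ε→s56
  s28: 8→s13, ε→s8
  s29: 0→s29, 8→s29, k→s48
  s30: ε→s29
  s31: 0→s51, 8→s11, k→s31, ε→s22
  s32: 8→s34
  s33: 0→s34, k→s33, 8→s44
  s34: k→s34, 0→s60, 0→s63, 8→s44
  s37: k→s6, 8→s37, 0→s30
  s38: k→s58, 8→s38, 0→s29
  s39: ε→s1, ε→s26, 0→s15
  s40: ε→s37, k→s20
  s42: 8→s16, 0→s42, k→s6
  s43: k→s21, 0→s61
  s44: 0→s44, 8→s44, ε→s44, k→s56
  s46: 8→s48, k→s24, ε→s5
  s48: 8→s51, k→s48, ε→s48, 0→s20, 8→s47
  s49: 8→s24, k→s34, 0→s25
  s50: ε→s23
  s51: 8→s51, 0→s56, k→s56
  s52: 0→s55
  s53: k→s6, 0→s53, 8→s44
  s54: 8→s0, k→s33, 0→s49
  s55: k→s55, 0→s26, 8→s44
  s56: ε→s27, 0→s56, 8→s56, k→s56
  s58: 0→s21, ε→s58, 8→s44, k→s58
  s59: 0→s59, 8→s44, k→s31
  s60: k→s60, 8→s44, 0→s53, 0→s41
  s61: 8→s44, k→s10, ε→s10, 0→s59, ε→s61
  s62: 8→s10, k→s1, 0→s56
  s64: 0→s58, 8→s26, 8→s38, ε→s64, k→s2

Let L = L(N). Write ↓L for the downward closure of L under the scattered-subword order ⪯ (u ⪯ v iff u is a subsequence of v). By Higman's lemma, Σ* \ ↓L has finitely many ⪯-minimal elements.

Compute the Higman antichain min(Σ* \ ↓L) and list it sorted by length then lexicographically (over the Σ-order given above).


|Q|=65, |F|=31, |δ|=156 (22 ε).
min D↑ (31 st, q0=0, F={14}): 0:0→1,k→2,8→3 1:0→4,k→5,8→6 2:0→5,k→2,8→7 3:0→6,k→8,8→9 4:0→10,k→11,8→12 5:0→11,k→5,8→7 6:0→12,k→13,8→9 7:0→7,k→14,8→7 8:0→15,k→8,8→7 9:0→16,k→17,8→9 10:0→10,k→18,8→19 11:0→20,k→11,8→7 12:0→19,k→21,8→9 13:0→22,k→13,8→7 14:0→14,k→14,8→14 15:0→22,k→23,8→7 16:0→16,k→24,8→16 17:0→25,k→17,8→7 18:0→24,k→18,8→26 19:0→19,k→18,8→27 20:0→20,k→18,8→7 21:0→28,k→21,8→7 22:0→28,k→23,8→7 23:0→7,k→23,8→7 24:0→14,k→24,8→29 25:0→25,k→24,8→7 26:0→29,k→14,8→26 27:0→16,k→18,8→27 28:0→28,k→30,8→7 29:0→14,k→14,8→29 30:0→29,k→30,8→26 (ε-aug+det+¬).
'k8k': N↓-sim [43, 29, 7, 3] end={s27,s47,s56} ∉↓L; 3/3 single-dels accept.
'880k0': |S_i|=[43, 33, 18, 11, 6, 3] end={s20,s27,s56} rej; 5/5 deletions ∈↓L.
'000k00': N↓-sim [43, 39, 34, 23, 12, 7, 3] end={s20,s27,s56} — reject; 6/6 single-dels accept.
'8k0k0k': |S_i|=[43, 33, 23, 16, 11, 5, 2] end={s27,s56} — reject; 6/6 deletions ∈↓L.
4 obstructions.

A = [k8k, 880k0, 000k00, 8k0k0k].


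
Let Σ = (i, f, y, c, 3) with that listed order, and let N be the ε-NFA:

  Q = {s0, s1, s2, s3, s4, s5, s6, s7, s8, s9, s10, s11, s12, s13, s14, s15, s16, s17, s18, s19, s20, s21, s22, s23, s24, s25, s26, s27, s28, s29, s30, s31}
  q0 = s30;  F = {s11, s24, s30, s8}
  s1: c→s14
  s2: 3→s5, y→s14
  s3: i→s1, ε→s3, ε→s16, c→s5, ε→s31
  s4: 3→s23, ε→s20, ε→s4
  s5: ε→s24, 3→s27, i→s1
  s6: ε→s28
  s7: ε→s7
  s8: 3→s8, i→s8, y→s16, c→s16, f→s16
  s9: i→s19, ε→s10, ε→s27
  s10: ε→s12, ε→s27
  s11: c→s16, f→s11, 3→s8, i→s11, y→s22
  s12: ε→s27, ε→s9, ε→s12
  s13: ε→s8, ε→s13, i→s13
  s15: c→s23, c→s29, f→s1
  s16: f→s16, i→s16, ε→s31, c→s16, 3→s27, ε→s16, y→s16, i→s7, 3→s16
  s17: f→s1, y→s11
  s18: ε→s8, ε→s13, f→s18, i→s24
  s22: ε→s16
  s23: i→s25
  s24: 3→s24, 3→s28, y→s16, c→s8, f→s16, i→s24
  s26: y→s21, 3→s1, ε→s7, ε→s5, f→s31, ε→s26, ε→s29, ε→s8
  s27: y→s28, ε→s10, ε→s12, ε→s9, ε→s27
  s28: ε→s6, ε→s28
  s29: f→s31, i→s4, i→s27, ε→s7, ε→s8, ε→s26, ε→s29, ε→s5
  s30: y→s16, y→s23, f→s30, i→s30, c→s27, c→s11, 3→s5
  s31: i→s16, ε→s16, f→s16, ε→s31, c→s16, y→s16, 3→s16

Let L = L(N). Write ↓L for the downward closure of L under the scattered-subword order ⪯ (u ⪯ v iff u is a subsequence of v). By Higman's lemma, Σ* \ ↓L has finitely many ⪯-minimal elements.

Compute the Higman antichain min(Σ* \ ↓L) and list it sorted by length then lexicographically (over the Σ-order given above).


Antichain: [y, cc, 3f].

|Q|=32, |F|=4, |δ|=100 (40 ε).
min D↑ (5 st, q0=0, F={1}): 0:i→0,f→0,y→1,c→2,3→3 1:i→1,f→1,y→1,c→1,3→1 2:i→2,f→2,y→1,c→1,3→4 3:i→3,f→1,y→1,c→4,3→3 4:i→4,f→1,y→1,c→1,3→4 (ε-aug+det+¬).
'y': |S_i|=[20, 13] end={s10,s12,s16,s19,s22,s23,s25,s27,s28,s31,s6,s7,…} — reject; 1/1 single-dels accept.
'cc': N↓-sim [20, 14, 10] end={s10,s12,s16,s19,s27,s28,s31,s6,s7,s9} — reject; 2/2 deletions ∈↓L.
'3f': |S_i|=[20, 15, 10] end={s10,s12,s16,s19,s27,s28,s31,s6,s7,s9} rej; 2/2 del acc.
3 obstructions.
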